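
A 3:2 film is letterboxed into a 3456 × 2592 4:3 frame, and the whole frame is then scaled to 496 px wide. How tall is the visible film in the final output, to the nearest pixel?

331 px

In the 3456×2592 frame the film fills the width: height = 3456 × 2/3 ≈ 2304.00 px.
The frame scales by 496/3456 = 0.1435; 2304.00 × 0.1435 ≈ 330.67 px.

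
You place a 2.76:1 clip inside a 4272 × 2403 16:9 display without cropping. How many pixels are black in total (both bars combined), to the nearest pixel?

2.76:1 (2.760) > 16:9 (1.778), so the clip fills the width.
That makes the image 1547.8261 px tall (4272 / 2.760).
2403 − 1547.8261 = 855.1739 px of bars.
That's 855.1739 × 4272 ≈ 3653303 black pixels.

3653303 pixels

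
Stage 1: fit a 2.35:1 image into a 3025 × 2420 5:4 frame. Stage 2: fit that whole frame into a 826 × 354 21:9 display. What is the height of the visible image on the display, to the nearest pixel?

188 px

2.35:1 in 3025×2420: fills the width, so the image is 3025.00 × 1287.23.
Second fit — the 5:4 canvas into 826×354 spans the height: 442.50 × 354.00 (×0.1463 from 3025×2420).
So the image's height is 1287.23 × 0.1463 ≈ 188.30.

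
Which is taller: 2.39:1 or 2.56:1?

2.39 and 2.56; 2.56 > 2.39. The smaller width-to-height ratio is the taller frame.

2.39:1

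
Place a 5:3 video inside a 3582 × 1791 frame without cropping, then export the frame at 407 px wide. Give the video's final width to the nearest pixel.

339 px

Fitted into 3582×1791, the video spans the height; its width is 1791 × 5/3 ≈ 2985.00 px.
Resizing to 407 px wide multiplies everything by 0.1136: 2985.00 → 339.17 px.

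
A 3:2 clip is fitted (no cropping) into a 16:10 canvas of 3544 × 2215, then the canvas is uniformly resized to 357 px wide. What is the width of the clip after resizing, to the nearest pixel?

335 px

At 3544×2215 the clip is height-limited, so width = 2215 × 3/2 ≈ 3322.50 px.
The frame scales by 357/3544 = 0.1007; 3322.50 × 0.1007 ≈ 334.69 px.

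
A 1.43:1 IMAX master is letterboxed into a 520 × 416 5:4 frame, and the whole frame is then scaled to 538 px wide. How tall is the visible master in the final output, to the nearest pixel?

At 520×416 the master is width-limited, so height = 520 / 1.430 ≈ 363.64 px.
Scaling 520 → 538 is ×1.0346, so the height becomes 363.64 × 1.0346 ≈ 376.22 px.

376 px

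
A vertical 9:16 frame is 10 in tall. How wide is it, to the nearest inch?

10 / 16 × 9 = 5.62.

6 in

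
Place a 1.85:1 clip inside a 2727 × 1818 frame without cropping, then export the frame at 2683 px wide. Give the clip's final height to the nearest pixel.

Fitted into 2727×1818, the clip spans the width; its height is 2727 / 1.850 ≈ 1474.05 px.
Scaling 2727 → 2683 is ×0.9839, so the height becomes 1474.05 × 0.9839 ≈ 1450.27 px.

1450 px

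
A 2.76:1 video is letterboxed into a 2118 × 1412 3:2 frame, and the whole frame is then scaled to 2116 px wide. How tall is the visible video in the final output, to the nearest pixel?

767 px

Fitted into 2118×1412, the video spans the width; its height is 2118 / 2.760 ≈ 767.39 px.
Resizing to 2116 px wide multiplies everything by 0.9991: 767.39 → 766.67 px.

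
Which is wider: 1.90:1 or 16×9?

1.90:1

1.9 and 16×9 = 1.778; 1.9 > 1.778.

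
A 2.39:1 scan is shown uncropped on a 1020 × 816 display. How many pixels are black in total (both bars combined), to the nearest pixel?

2.39:1 is wider than 5:4, so it spans the full width.
Content height = 1020 / 2.390 ≈ 426.7782 px.
Black = 816 − 426.7782 = 389.2218 px.
That's 389.2218 × 1020 ≈ 397006 black pixels.

397006 pixels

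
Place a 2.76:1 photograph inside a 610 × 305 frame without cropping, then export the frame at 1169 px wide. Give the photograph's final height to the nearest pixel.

At 610×305 the photograph is width-limited, so height = 610 / 2.760 ≈ 221.01 px.
The frame scales by 1169/610 = 1.9164; 221.01 × 1.9164 ≈ 423.55 px.

424 px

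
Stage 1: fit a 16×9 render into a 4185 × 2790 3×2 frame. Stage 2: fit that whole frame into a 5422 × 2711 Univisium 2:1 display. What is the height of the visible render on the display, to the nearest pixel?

First fit — 16×9 into 4185×2790 spans the width: 4185.00 × 2354.06.
Second fit — the 3×2 canvas into 5422×2711 spans the height: 4066.50 × 2711.00 (×0.9717 from 4185×2790).
The render scales with it: height 2354.06 × 0.9717 ≈ 2287.41.

2287 px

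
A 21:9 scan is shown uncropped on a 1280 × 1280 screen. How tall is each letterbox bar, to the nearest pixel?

21:9 (2.333) > square (1.000), so the scan fills the width.
The scan is 1280 × 9/21 ≈ 548.57 px tall.
1280 − 548.57 = 731.43 px of bars (365.71 each).

366 px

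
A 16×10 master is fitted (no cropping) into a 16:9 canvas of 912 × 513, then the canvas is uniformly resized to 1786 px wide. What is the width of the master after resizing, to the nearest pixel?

1607 px

At 912×513 the master is height-limited, so width = 513 × 16/10 ≈ 820.80 px.
Resizing to 1786 px wide multiplies everything by 1.9583: 820.80 → 1607.40 px.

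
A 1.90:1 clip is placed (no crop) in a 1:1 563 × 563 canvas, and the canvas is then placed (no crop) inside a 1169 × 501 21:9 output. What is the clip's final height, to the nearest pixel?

264 px

1.90:1 in 563×563: fills the width, so the clip is 563.00 × 296.32.
1:1 in 1169×501: fills the height, so the intermediate becomes 501.00 × 501.00 — a scale of ×0.8899.
The clip scales with it: height 296.32 × 0.8899 ≈ 263.68.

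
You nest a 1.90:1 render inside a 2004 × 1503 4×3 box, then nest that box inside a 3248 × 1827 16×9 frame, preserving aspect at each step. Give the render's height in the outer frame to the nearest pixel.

1.90:1 in 2004×1503: fills the width, so the render is 2004.00 × 1054.74.
The 4×3 canvas is height-limited in 3248×1827, giving 2436.00 × 1827.00; scale factor 1.2156.
Applying the same ×1.2156: 1054.74 → 1282.11.

1282 px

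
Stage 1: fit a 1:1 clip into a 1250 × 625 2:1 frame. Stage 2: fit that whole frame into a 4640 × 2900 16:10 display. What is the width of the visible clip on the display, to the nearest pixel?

2320 px

Inside the 1250×625 canvas the clip is height-limited at 625.00 × 625.00.
2:1 in 4640×2900: fills the width, so the intermediate becomes 4640.00 × 2320.00 — a scale of ×3.7120.
The clip scales with it: width 625.00 × 3.7120 ≈ 2320.00.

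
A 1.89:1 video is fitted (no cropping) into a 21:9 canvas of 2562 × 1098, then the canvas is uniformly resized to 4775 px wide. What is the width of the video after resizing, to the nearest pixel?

3868 px

Fitted into 2562×1098, the video spans the height; its width is 1098 × 1.890 ≈ 2075.22 px.
Resizing to 4775 px wide multiplies everything by 1.8638: 2075.22 → 3867.75 px.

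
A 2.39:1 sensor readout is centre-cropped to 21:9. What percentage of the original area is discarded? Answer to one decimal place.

Going from 2.39:1 to 21:9 means cutting width while keeping height.
Area ratio = (2.333)/(2.390) = 97.63%; the remaining 2.37% is cropped out.

2.4%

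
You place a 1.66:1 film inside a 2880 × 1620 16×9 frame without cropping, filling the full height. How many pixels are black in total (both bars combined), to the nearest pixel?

309096 pixels

The film is 1620 × 1.660 ≈ 2689.2000 px wide.
Black = 2880 − 2689.2000 = 190.8000 px.
That's 190.8000 × 1620 ≈ 309096 black pixels.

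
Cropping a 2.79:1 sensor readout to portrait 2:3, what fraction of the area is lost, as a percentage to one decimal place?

76.1%

portrait 2:3 is narrower than 2.79:1, so the crop keeps the full height and trims the width.
Fraction kept = (0.667)/(2.790) ≈ 23.89%, so 76.11% is lost.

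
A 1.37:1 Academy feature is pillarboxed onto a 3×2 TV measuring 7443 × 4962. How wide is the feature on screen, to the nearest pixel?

6798 px

1.37:1 Academy is narrower than 3×2, so it spans the full height.
The feature is 4962 × 1.370 ≈ 6797.94 px wide.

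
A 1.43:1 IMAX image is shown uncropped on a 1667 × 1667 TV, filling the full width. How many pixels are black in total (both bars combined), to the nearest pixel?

Content height = 1667 / 1.430 ≈ 1165.7343 px.
1667 − 1165.7343 = 501.2657 px of bars.
Bar area = 501.2657 × 1667 ≈ 835610 px.

835610 pixels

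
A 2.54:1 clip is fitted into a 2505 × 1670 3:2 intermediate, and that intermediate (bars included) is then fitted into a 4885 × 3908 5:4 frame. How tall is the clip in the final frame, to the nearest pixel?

2.54:1 in 2505×1670: fills the width, so the clip is 2505.00 × 986.22.
3:2 in 4885×3908: fills the width, so the intermediate becomes 4885.00 × 3256.67 — a scale of ×1.9501.
So the clip's height is 986.22 × 1.9501 ≈ 1923.23.

1923 px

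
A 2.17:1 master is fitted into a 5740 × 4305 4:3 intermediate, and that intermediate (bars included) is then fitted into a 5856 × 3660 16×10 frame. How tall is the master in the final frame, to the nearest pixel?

2249 px

2.17:1 in 5740×4305: fills the width, so the master is 5740.00 × 2645.16.
The 4:3 canvas is height-limited in 5856×3660, giving 4880.00 × 3660.00; scale factor 0.8502.
So the master's height is 2645.16 × 0.8502 ≈ 2248.85.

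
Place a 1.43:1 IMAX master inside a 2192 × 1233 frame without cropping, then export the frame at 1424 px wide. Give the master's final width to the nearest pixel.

1145 px

In the 2192×1233 frame the master fills the height: width = 1233 × 1.430 ≈ 1763.19 px.
Scaling 2192 → 1424 is ×0.6496, so the width becomes 1763.19 × 0.6496 ≈ 1145.43 px.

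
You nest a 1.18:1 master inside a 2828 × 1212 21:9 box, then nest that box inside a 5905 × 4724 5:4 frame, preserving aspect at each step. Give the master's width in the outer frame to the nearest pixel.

First fit — 1.18:1 into 2828×1212 spans the height: 1430.16 × 1212.00.
Second fit — the 21:9 canvas into 5905×4724 spans the width: 5905.00 × 2530.71 (×2.0880 from 2828×1212).
So the master's width is 1430.16 × 2.0880 ≈ 2986.24.

2986 px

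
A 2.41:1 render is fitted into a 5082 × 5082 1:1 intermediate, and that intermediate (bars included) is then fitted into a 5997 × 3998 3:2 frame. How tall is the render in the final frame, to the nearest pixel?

Inside the 5082×5082 canvas the render is width-limited at 5082.00 × 2108.71.
The 1:1 canvas is height-limited in 5997×3998, giving 3998.00 × 3998.00; scale factor 0.7867.
Applying the same ×0.7867: 2108.71 → 1658.92.

1659 px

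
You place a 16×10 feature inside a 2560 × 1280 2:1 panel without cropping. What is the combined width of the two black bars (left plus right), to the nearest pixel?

512 px

Since 1.600 < 2.000, the feature is height-limited.
Content width = 1280 × 16/10 ≈ 2048.00 px.
Black = 2560 − 2048.00 = 512.00 px.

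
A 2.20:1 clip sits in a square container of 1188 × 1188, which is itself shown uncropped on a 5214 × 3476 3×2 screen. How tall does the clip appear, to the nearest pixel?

1580 px

Inside the 1188×1188 canvas the clip is width-limited at 1188.00 × 540.00.
Second fit — the square canvas into 5214×3476 spans the height: 3476.00 × 3476.00 (×2.9259 from 1188×1188).
So the clip's height is 540.00 × 2.9259 ≈ 1580.00.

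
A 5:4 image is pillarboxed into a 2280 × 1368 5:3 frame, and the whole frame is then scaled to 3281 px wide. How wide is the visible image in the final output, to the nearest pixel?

In the 2280×1368 frame the image fills the height: width = 1368 × 5/4 ≈ 1710.00 px.
Resizing to 3281 px wide multiplies everything by 1.4390: 1710.00 → 2460.75 px.

2461 px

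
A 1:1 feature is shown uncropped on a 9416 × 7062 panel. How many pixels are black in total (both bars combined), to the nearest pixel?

1:1 (1.000) < 4:3 (1.333), so the feature fills the height.
Content width = 7062 × 1/1 ≈ 7062.0000 px.
Leftover width: 9416 − 7062.0000 = 2354.0000 px.
Across the 7062-px span: 2354.0000 × 7062 ≈ 16623948 px.

16623948 pixels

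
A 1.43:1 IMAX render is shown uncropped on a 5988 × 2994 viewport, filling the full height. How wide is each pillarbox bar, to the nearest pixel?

853 px

That makes the image 4281.42 px wide (2994 × 1.430).
5988 − 4281.42 = 1706.58 px of bars (853.29 each).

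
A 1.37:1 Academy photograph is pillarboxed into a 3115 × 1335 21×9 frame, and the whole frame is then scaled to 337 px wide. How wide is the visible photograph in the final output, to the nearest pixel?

In the 3115×1335 frame the photograph fills the height: width = 1335 × 1.370 ≈ 1828.95 px.
Resizing to 337 px wide multiplies everything by 0.1082: 1828.95 → 197.87 px.

198 px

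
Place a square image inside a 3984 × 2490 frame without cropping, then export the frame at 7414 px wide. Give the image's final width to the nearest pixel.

At 3984×2490 the image is height-limited, so width = 2490 × 1/1 ≈ 2490.00 px.
Scaling 3984 → 7414 is ×1.8609, so the width becomes 2490.00 × 1.8609 ≈ 4633.75 px.

4634 px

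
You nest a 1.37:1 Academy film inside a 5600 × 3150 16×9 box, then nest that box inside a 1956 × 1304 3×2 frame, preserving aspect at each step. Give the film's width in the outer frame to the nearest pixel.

1507 px

1.37:1 Academy in 5600×3150: fills the height, so the film is 4315.50 × 3150.00.
Second fit — the 16×9 canvas into 1956×1304 spans the width: 1956.00 × 1100.25 (×0.3493 from 5600×3150).
So the film's width is 4315.50 × 0.3493 ≈ 1507.34.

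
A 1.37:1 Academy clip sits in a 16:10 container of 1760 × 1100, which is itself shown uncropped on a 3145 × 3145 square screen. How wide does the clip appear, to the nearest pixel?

2693 px

Inside the 1760×1100 canvas the clip is height-limited at 1507.00 × 1100.00.
The 16:10 canvas is width-limited in 3145×3145, giving 3145.00 × 1965.62; scale factor 1.7869.
The clip scales with it: width 1507.00 × 1.7869 ≈ 2692.91.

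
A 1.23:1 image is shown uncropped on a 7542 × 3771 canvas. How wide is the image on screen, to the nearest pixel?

Since 1.230 < 2.000, the image is height-limited.
The image is 3771 × 1.230 ≈ 4638.33 px wide.

4638 px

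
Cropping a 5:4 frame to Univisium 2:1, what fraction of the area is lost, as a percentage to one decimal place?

The width stays; only height is cut (since Univisium 2:1 is wider than 5:4).
Area ratio = (1.250)/(2.000) = 62.50%; the remaining 37.50% is cropped out.

37.5%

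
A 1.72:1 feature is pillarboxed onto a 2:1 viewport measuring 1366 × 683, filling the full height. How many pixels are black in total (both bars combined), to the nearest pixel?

130617 pixels

Content width = 683 × 1.720 ≈ 1174.7600 px.
1366 − 1174.7600 = 191.2400 px of bars.
Across the 683-px span: 191.2400 × 683 ≈ 130617 px.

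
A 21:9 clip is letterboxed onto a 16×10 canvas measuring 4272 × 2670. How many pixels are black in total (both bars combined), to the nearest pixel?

3584818 pixels

21:9 is wider than 16×10, so it spans the full width.
Content height = 4272 × 9/21 ≈ 1830.8571 px.
Black = 2670 − 1830.8571 = 839.1429 px.
Across the 4272-px span: 839.1429 × 4272 ≈ 3584818 px.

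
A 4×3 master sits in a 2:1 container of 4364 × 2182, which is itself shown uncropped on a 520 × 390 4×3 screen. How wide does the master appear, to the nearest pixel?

4×3 in 4364×2182: fills the height, so the master is 2909.33 × 2182.00.
Second fit — the 2:1 canvas into 520×390 spans the width: 520.00 × 260.00 (×0.1192 from 4364×2182).
So the master's width is 2909.33 × 0.1192 ≈ 346.67.

347 px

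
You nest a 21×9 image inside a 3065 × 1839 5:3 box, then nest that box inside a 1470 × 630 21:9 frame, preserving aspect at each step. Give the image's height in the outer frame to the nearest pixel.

First fit — 21×9 into 3065×1839 spans the width: 3065.00 × 1313.57.
Second fit — the 5:3 canvas into 1470×630 spans the height: 1050.00 × 630.00 (×0.3426 from 3065×1839).
So the image's height is 1313.57 × 0.3426 ≈ 450.00.

450 px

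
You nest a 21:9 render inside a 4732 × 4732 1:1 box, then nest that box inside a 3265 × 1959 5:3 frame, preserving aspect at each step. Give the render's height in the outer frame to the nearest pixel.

840 px

First fit — 21:9 into 4732×4732 spans the width: 4732.00 × 2028.00.
The 1:1 canvas is height-limited in 3265×1959, giving 1959.00 × 1959.00; scale factor 0.4140.
So the render's height is 2028.00 × 0.4140 ≈ 839.57.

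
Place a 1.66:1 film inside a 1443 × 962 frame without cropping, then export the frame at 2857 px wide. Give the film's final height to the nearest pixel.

Fitted into 1443×962, the film spans the width; its height is 1443 / 1.660 ≈ 869.28 px.
Resizing to 2857 px wide multiplies everything by 1.9799: 869.28 → 1721.08 px.

1721 px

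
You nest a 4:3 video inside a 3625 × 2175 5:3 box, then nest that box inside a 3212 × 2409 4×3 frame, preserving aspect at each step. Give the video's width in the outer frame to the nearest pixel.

2570 px

Inside the 3625×2175 canvas the video is height-limited at 2900.00 × 2175.00.
5:3 in 3212×2409: fills the width, so the intermediate becomes 3212.00 × 1927.20 — a scale of ×0.8861.
Applying the same ×0.8861: 2900.00 → 2569.60.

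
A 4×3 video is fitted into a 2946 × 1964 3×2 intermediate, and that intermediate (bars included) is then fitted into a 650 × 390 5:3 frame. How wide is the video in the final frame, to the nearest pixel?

520 px

4×3 in 2946×1964: fills the height, so the video is 2618.67 × 1964.00.
3×2 in 650×390: fills the height, so the intermediate becomes 585.00 × 390.00 — a scale of ×0.1986.
The video scales with it: width 2618.67 × 0.1986 ≈ 520.00.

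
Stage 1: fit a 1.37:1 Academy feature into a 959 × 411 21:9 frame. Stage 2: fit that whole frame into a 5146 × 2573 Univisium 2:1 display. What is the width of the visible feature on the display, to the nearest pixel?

First fit — 1.37:1 Academy into 959×411 spans the height: 563.07 × 411.00.
21:9 in 5146×2573: fills the width, so the intermediate becomes 5146.00 × 2205.43 — a scale of ×5.3660.
The feature scales with it: width 563.07 × 5.3660 ≈ 3021.44.

3021 px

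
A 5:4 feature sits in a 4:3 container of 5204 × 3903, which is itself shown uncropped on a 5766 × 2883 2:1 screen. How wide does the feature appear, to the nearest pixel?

5:4 in 5204×3903: fills the height, so the feature is 4878.75 × 3903.00.
The 4:3 canvas is height-limited in 5766×2883, giving 3844.00 × 2883.00; scale factor 0.7387.
The feature scales with it: width 4878.75 × 0.7387 ≈ 3603.75.

3604 px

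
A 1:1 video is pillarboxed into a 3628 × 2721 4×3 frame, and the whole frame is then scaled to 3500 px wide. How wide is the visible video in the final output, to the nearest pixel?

At 3628×2721 the video is height-limited, so width = 2721 × 1/1 ≈ 2721.00 px.
The frame scales by 3500/3628 = 0.9647; 2721.00 × 0.9647 ≈ 2625.00 px.

2625 px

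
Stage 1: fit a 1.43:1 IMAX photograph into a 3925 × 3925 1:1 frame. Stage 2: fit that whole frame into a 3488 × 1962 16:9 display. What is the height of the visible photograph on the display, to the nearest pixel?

1.43:1 IMAX in 3925×3925: fills the width, so the photograph is 3925.00 × 2744.76.
1:1 in 3488×1962: fills the height, so the intermediate becomes 1962.00 × 1962.00 — a scale of ×0.4999.
Applying the same ×0.4999: 2744.76 → 1372.03.

1372 px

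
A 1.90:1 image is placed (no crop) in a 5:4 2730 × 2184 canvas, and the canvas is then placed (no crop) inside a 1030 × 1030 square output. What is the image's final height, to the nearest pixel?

542 px

Inside the 2730×2184 canvas the image is width-limited at 2730.00 × 1436.84.
Second fit — the 5:4 canvas into 1030×1030 spans the width: 1030.00 × 824.00 (×0.3773 from 2730×2184).
So the image's height is 1436.84 × 0.3773 ≈ 542.11.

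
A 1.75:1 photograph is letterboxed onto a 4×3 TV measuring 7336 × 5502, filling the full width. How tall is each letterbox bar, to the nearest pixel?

655 px

Content height = 7336 / 1.750 ≈ 4192.00 px.
5502 − 4192.00 = 1310.00 px of bars (655.00 each).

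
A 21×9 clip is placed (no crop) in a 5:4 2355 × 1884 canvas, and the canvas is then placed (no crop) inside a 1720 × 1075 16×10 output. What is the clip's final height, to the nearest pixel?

Inside the 2355×1884 canvas the clip is width-limited at 2355.00 × 1009.29.
5:4 in 1720×1075: fills the height, so the intermediate becomes 1343.75 × 1075.00 — a scale of ×0.5706.
So the clip's height is 1009.29 × 0.5706 ≈ 575.89.

576 px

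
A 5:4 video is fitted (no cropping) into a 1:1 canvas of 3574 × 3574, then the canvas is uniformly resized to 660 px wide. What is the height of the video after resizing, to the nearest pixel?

At 3574×3574 the video is width-limited, so height = 3574 × 4/5 ≈ 2859.20 px.
Resizing to 660 px wide multiplies everything by 0.1847: 2859.20 → 528.00 px.

528 px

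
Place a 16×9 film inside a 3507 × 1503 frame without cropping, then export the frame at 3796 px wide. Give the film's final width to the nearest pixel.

2892 px

At 3507×1503 the film is height-limited, so width = 1503 × 16/9 ≈ 2672.00 px.
The frame scales by 3796/3507 = 1.0824; 2672.00 × 1.0824 ≈ 2892.19 px.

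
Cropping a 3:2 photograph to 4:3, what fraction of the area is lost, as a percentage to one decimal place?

4:3 is narrower than 3:2, so the crop keeps the full height and trims the width.
Fraction kept = (1.333)/(1.500) ≈ 88.89%, so 11.11% is lost.

11.1%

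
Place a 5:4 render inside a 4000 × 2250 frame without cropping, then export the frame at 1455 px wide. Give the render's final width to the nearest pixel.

1023 px

At 4000×2250 the render is height-limited, so width = 2250 × 5/4 ≈ 2812.50 px.
The frame scales by 1455/4000 = 0.3638; 2812.50 × 0.3638 ≈ 1023.05 px.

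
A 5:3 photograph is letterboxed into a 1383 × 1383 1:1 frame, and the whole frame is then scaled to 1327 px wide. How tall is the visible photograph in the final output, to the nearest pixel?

796 px

Fitted into 1383×1383, the photograph spans the width; its height is 1383 × 3/5 ≈ 829.80 px.
Resizing to 1327 px wide multiplies everything by 0.9595: 829.80 → 796.20 px.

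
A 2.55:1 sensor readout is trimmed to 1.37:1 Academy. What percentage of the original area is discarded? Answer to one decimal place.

1.37:1 Academy is narrower than 2.55:1, so the crop keeps the full height and trims the width.
Fraction kept = (1.370)/(2.550) ≈ 53.73%, so 46.27% is lost.

46.3%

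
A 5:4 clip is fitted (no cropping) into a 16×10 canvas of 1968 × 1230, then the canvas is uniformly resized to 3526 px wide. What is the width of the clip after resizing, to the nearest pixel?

At 1968×1230 the clip is height-limited, so width = 1230 × 5/4 ≈ 1537.50 px.
Scaling 1968 → 3526 is ×1.7917, so the width becomes 1537.50 × 1.7917 ≈ 2754.69 px.

2755 px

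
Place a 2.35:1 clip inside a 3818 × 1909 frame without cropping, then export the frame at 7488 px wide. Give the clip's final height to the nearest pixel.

At 3818×1909 the clip is width-limited, so height = 3818 / 2.350 ≈ 1624.68 px.
Resizing to 7488 px wide multiplies everything by 1.9612: 1624.68 → 3186.38 px.

3186 px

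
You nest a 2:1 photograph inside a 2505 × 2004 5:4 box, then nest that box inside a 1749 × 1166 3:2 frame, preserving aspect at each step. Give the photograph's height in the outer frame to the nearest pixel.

729 px

Inside the 2505×2004 canvas the photograph is width-limited at 2505.00 × 1252.50.
Second fit — the 5:4 canvas into 1749×1166 spans the height: 1457.50 × 1166.00 (×0.5818 from 2505×2004).
So the photograph's height is 1252.50 × 0.5818 ≈ 728.75.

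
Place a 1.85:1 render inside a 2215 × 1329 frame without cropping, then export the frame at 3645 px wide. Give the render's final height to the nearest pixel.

1970 px

In the 2215×1329 frame the render fills the width: height = 2215 / 1.850 ≈ 1197.30 px.
Scaling 2215 → 3645 is ×1.6456, so the height becomes 1197.30 × 1.6456 ≈ 1970.27 px.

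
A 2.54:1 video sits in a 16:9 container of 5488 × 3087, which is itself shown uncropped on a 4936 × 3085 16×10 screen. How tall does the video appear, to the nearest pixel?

1943 px

First fit — 2.54:1 into 5488×3087 spans the width: 5488.00 × 2160.63.
The 16:9 canvas is width-limited in 4936×3085, giving 4936.00 × 2776.50; scale factor 0.8994.
So the video's height is 2160.63 × 0.8994 ≈ 1943.31.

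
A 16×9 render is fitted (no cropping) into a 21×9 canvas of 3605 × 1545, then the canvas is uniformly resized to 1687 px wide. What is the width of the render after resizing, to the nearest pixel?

At 3605×1545 the render is height-limited, so width = 1545 × 16/9 ≈ 2746.67 px.
Resizing to 1687 px wide multiplies everything by 0.4680: 2746.67 → 1285.33 px.

1285 px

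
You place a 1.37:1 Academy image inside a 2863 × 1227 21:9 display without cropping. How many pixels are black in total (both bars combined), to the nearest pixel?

1450326 pixels

1.37:1 Academy (1.370) < 21:9 (2.333), so the image fills the height.
The image is 1227 × 1.370 ≈ 1680.9900 px wide.
Leftover width: 2863 − 1680.9900 = 1182.0100 px.
That's 1182.0100 × 1227 ≈ 1450326 black pixels.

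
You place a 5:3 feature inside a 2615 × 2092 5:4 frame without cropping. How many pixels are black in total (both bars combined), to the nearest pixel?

Since 1.667 > 1.250, the feature is width-limited.
Content height = 2615 × 3/5 ≈ 1569.0000 px.
Black = 2092 − 1569.0000 = 523.0000 px.
Bar area = 523.0000 × 2615 ≈ 1367645 px.

1367645 pixels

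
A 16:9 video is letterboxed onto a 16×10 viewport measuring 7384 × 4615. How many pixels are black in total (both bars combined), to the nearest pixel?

3407716 pixels

16:9 is wider than 16×10, so it spans the full width.
Content height = 7384 × 9/16 ≈ 4153.5000 px.
Black = 4615 − 4153.5000 = 461.5000 px.
That's 461.5000 × 7384 ≈ 3407716 black pixels.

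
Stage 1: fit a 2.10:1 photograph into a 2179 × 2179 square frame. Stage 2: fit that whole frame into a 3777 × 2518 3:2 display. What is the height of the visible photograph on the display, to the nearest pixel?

Inside the 2179×2179 canvas the photograph is width-limited at 2179.00 × 1037.62.
square in 3777×2518: fills the height, so the intermediate becomes 2518.00 × 2518.00 — a scale of ×1.1556.
Applying the same ×1.1556: 1037.62 → 1199.05.

1199 px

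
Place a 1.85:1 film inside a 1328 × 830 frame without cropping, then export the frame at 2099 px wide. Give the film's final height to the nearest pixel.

In the 1328×830 frame the film fills the width: height = 1328 / 1.850 ≈ 717.84 px.
The frame scales by 2099/1328 = 1.5806; 717.84 × 1.5806 ≈ 1134.59 px.

1135 px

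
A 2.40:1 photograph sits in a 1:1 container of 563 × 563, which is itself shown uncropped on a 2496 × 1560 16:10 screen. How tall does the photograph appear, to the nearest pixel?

650 px

First fit — 2.40:1 into 563×563 spans the width: 563.00 × 234.58.
The 1:1 canvas is height-limited in 2496×1560, giving 1560.00 × 1560.00; scale factor 2.7709.
The photograph scales with it: height 234.58 × 2.7709 ≈ 650.00.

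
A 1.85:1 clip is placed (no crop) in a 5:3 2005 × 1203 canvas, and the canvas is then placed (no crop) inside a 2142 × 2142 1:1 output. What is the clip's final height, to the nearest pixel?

1158 px

Inside the 2005×1203 canvas the clip is width-limited at 2005.00 × 1083.78.
The 5:3 canvas is width-limited in 2142×2142, giving 2142.00 × 1285.20; scale factor 1.0683.
The clip scales with it: height 1083.78 × 1.0683 ≈ 1157.84.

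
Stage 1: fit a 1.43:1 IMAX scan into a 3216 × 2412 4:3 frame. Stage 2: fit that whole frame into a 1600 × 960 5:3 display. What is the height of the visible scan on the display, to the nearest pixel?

895 px

1.43:1 IMAX in 3216×2412: fills the width, so the scan is 3216.00 × 2248.95.
Second fit — the 4:3 canvas into 1600×960 spans the height: 1280.00 × 960.00 (×0.3980 from 3216×2412).
So the scan's height is 2248.95 × 0.3980 ≈ 895.10.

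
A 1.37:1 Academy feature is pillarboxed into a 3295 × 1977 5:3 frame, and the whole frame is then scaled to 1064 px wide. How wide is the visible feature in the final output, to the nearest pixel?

Fitted into 3295×1977, the feature spans the height; its width is 1977 × 1.370 ≈ 2708.49 px.
The frame scales by 1064/3295 = 0.3229; 2708.49 × 0.3229 ≈ 874.61 px.

875 px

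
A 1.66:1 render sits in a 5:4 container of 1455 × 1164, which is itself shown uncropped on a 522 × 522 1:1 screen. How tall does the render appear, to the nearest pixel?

314 px

1.66:1 in 1455×1164: fills the width, so the render is 1455.00 × 876.51.
Second fit — the 5:4 canvas into 522×522 spans the width: 522.00 × 417.60 (×0.3588 from 1455×1164).
The render scales with it: height 876.51 × 0.3588 ≈ 314.46.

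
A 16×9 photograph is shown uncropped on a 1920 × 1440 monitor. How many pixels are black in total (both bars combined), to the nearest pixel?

691200 pixels

16×9 (1.778) > 4:3 (1.333), so the photograph fills the width.
That makes the image 1080.0000 px tall (1920 × 9/16).
Leftover height: 1440 − 1080.0000 = 360.0000 px.
Bar area = 360.0000 × 1920 ≈ 691200 px.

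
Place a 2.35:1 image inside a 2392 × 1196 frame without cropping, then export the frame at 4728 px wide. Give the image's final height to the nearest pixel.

In the 2392×1196 frame the image fills the width: height = 2392 / 2.350 ≈ 1017.87 px.
Resizing to 4728 px wide multiplies everything by 1.9766: 1017.87 → 2011.91 px.

2012 px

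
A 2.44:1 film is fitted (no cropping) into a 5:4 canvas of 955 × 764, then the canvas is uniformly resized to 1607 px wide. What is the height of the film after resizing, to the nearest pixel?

659 px

In the 955×764 frame the film fills the width: height = 955 / 2.440 ≈ 391.39 px.
Scaling 955 → 1607 is ×1.6827, so the height becomes 391.39 × 1.6827 ≈ 658.61 px.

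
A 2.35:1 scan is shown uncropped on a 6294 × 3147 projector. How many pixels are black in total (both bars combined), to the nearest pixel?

2950011 pixels

2.35:1 is wider than Univisium 2:1, so it spans the full width.
Content height = 6294 / 2.350 ≈ 2678.2979 px.
Leftover height: 3147 − 2678.2979 = 468.7021 px.
Bar area = 468.7021 × 6294 ≈ 2950011 px.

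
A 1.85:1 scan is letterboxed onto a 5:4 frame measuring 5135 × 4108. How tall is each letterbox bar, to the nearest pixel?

Since 1.850 > 1.250, the scan is width-limited.
The scan is 5135 / 1.850 ≈ 2775.68 px tall.
Leftover height: 4108 − 2775.68 = 1332.32 px → 666.16 each side.

666 px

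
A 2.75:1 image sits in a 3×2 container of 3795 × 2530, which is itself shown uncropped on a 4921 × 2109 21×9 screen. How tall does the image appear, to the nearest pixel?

Inside the 3795×2530 canvas the image is width-limited at 3795.00 × 1380.00.
The 3×2 canvas is height-limited in 4921×2109, giving 3163.50 × 2109.00; scale factor 0.8336.
So the image's height is 1380.00 × 0.8336 ≈ 1150.36.

1150 px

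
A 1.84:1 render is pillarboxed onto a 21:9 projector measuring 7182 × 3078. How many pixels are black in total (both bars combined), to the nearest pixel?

4673881 pixels

1.84:1 is narrower than 21:9, so it spans the full height.
The render is 3078 × 1.840 ≈ 5663.5200 px wide.
Black = 7182 − 5663.5200 = 1518.4800 px.
Bar area = 1518.4800 × 3078 ≈ 4673881 px.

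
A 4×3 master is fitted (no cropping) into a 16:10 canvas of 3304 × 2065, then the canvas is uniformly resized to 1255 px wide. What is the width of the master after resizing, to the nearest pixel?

In the 3304×2065 frame the master fills the height: width = 2065 × 4/3 ≈ 2753.33 px.
Scaling 3304 → 1255 is ×0.3798, so the width becomes 2753.33 × 0.3798 ≈ 1045.83 px.

1046 px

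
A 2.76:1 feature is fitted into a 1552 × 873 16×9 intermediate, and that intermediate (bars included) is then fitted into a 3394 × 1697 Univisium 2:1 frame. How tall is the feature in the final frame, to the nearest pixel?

1093 px

First fit — 2.76:1 into 1552×873 spans the width: 1552.00 × 562.32.
Second fit — the 16×9 canvas into 3394×1697 spans the height: 3016.89 × 1697.00 (×1.9439 from 1552×873).
Applying the same ×1.9439: 562.32 → 1093.08.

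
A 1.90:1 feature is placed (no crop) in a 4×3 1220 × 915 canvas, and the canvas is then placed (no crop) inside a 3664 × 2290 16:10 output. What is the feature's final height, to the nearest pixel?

1.90:1 in 1220×915: fills the width, so the feature is 1220.00 × 642.11.
The 4×3 canvas is height-limited in 3664×2290, giving 3053.33 × 2290.00; scale factor 2.5027.
Applying the same ×2.5027: 642.11 → 1607.02.

1607 px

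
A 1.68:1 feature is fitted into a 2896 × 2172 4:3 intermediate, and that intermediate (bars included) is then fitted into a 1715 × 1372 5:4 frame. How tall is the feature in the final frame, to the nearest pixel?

First fit — 1.68:1 into 2896×2172 spans the width: 2896.00 × 1723.81.
The 4:3 canvas is width-limited in 1715×1372, giving 1715.00 × 1286.25; scale factor 0.5922.
Applying the same ×0.5922: 1723.81 → 1020.83.

1021 px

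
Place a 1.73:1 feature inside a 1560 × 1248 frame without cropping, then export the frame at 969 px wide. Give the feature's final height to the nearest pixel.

560 px

In the 1560×1248 frame the feature fills the width: height = 1560 / 1.730 ≈ 901.73 px.
Scaling 1560 → 969 is ×0.6212, so the height becomes 901.73 × 0.6212 ≈ 560.12 px.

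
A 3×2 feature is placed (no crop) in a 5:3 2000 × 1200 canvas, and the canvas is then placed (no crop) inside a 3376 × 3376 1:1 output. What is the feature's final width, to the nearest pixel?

First fit — 3×2 into 2000×1200 spans the height: 1800.00 × 1200.00.
Second fit — the 5:3 canvas into 3376×3376 spans the width: 3376.00 × 2025.60 (×1.6880 from 2000×1200).
Applying the same ×1.6880: 1800.00 → 3038.40.

3038 px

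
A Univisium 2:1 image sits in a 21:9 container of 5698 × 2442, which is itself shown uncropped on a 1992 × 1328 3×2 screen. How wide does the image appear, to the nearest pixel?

First fit — Univisium 2:1 into 5698×2442 spans the height: 4884.00 × 2442.00.
21:9 in 1992×1328: fills the width, so the intermediate becomes 1992.00 × 853.71 — a scale of ×0.3496.
Applying the same ×0.3496: 4884.00 → 1707.43.

1707 px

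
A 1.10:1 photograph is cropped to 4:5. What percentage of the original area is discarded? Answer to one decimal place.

Going from 1.10:1 to 4:5 means cutting width while keeping height.
(0.800)/(1.100) ≈ 0.727 of the area survives, leaving 27.27% discarded.

27.3%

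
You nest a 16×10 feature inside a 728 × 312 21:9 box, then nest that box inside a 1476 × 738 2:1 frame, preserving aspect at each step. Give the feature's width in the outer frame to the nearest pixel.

16×10 in 728×312: fills the height, so the feature is 499.20 × 312.00.
21:9 in 1476×738: fills the width, so the intermediate becomes 1476.00 × 632.57 — a scale of ×2.0275.
Applying the same ×2.0275: 499.20 → 1012.11.

1012 px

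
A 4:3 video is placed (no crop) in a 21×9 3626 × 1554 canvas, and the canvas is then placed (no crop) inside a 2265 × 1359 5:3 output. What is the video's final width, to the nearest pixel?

First fit — 4:3 into 3626×1554 spans the height: 2072.00 × 1554.00.
The 21×9 canvas is width-limited in 2265×1359, giving 2265.00 × 970.71; scale factor 0.6247.
Applying the same ×0.6247: 2072.00 → 1294.29.

1294 px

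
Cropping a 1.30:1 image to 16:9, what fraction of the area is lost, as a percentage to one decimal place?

16:9 is wider than 1.30:1, so the crop keeps the full width and trims the height.
(1.300)/(1.778) ≈ 0.731 of the area survives, leaving 26.88% discarded.

26.9%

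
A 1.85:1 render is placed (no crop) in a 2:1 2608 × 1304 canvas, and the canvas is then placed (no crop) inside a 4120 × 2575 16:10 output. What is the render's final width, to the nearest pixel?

First fit — 1.85:1 into 2608×1304 spans the height: 2412.40 × 1304.00.
Second fit — the 2:1 canvas into 4120×2575 spans the width: 4120.00 × 2060.00 (×1.5798 from 2608×1304).
So the render's width is 2412.40 × 1.5798 ≈ 3811.00.

3811 px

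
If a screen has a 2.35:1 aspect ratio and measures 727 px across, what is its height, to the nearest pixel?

309 px

727 / 2.350 = 309.36.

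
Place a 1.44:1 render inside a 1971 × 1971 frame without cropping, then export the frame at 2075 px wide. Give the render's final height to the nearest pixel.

1441 px

In the 1971×1971 frame the render fills the width: height = 1971 / 1.440 ≈ 1368.75 px.
The frame scales by 2075/1971 = 1.0528; 1368.75 × 1.0528 ≈ 1440.97 px.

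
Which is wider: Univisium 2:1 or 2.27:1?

Univisium 2:1 = 2 and 2.27; 2.27 > 2.

2.27:1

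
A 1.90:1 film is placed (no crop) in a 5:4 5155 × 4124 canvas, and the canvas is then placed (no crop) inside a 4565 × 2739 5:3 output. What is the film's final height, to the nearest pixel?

1.90:1 in 5155×4124: fills the width, so the film is 5155.00 × 2713.16.
The 5:4 canvas is height-limited in 4565×2739, giving 3423.75 × 2739.00; scale factor 0.6642.
Applying the same ×0.6642: 2713.16 → 1801.97.

1802 px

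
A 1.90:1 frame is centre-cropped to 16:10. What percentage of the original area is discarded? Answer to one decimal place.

15.8%

16:10 is narrower than 1.90:1, so the crop keeps the full height and trims the width.
Fraction kept = (1.600)/(1.900) ≈ 84.21%, so 15.79% is lost.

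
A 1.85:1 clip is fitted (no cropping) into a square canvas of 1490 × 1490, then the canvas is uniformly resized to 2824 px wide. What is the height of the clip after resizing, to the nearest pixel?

Fitted into 1490×1490, the clip spans the width; its height is 1490 / 1.850 ≈ 805.41 px.
The frame scales by 2824/1490 = 1.8953; 805.41 × 1.8953 ≈ 1526.49 px.

1526 px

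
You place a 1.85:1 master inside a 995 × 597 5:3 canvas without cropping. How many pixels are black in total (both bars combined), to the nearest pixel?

1.85:1 (1.850) > 5:3 (1.667), so the master fills the width.
That makes the image 537.8378 px tall (995 / 1.850).
Leftover height: 597 − 537.8378 = 59.1622 px.
That's 59.1622 × 995 ≈ 58866 black pixels.

58866 pixels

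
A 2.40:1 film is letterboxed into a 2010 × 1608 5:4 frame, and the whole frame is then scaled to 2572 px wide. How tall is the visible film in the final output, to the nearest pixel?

Fitted into 2010×1608, the film spans the width; its height is 2010 / 2.400 ≈ 837.50 px.
Resizing to 2572 px wide multiplies everything by 1.2796: 837.50 → 1071.67 px.

1072 px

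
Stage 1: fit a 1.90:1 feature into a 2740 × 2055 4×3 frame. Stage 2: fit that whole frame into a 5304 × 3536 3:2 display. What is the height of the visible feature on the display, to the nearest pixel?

2481 px

1.90:1 in 2740×2055: fills the width, so the feature is 2740.00 × 1442.11.
4×3 in 5304×3536: fills the height, so the intermediate becomes 4714.67 × 3536.00 — a scale of ×1.7207.
Applying the same ×1.7207: 1442.11 → 2481.40.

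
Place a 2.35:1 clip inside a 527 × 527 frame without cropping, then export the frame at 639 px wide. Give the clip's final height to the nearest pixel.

272 px

In the 527×527 frame the clip fills the width: height = 527 / 2.350 ≈ 224.26 px.
Resizing to 639 px wide multiplies everything by 1.2125: 224.26 → 271.91 px.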